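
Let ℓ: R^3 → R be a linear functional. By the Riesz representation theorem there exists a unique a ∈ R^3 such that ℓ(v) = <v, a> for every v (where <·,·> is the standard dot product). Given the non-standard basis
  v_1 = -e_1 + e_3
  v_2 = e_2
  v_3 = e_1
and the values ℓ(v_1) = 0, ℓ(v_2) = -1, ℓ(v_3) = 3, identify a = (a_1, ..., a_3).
a = (3, -1, 3)

Write a = (a_1, ..., a_3) in the standard basis. For each basis vector v_i, ℓ(v_i) = <v_i, a> is a linear equation in the a_j's. Collect the n equations into a matrix system V a = ℓ, where row i of V is v_i (expressed in the standard basis). Since V is invertible (lower-triangular with 1s on the diagonal, up to permutation), solve by back-substitution:
  V =
[[-1, 0, 1],
 [0, 1, 0],
 [1, 0, 0]]
  V a = (0, -1, 3)
Solving gives a = (3, -1, 3).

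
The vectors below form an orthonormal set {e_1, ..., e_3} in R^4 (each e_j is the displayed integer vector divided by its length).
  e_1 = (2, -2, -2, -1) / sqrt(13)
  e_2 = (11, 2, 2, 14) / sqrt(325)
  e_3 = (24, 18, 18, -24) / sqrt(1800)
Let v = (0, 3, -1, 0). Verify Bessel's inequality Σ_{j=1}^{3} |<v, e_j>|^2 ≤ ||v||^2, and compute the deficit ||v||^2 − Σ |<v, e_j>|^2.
Σ |<v, e_j>|^2 = 2; ||v||^2 = 10; deficit = 8

Write each e_j = u_j / sqrt(<u_j, u_j>) where u_j is the displayed integer vector. Then <v, e_j> = <v, u_j> / sqrt(<u_j, u_j>), so |<v, e_j>|^2 = <v, u_j>^2 / <u_j, u_j>.
Coefficients: <v, e_1> = -4/sqrt(13), <v, e_2> = 4/sqrt(325), <v, e_3> = 36/sqrt(1800).
Square and sum: Σ |<v, e_j>|^2 = 2.
Compute ||v||^2 = v·v = 10.
Deficit = 10 − 2 = 8 ≥ 0, confirming Bessel's inequality. (The deficit equals ||v − Σ <v,e_j> e_j||^2, the squared distance from v to span{e_j}.)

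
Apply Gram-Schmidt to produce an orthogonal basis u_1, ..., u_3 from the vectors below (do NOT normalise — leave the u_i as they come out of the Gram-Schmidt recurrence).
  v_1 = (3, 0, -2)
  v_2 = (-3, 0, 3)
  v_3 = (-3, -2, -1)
Orthogonal basis:
  u_1 = (3, 0, -2)
  u_2 = (6/13, 0, 9/13)
  u_3 = (0, -2, 0)

Apply the Gram-Schmidt recurrence
  u_1 = v_1
  u_i = v_i − Σ_{j<i} ((v_i · u_j) / (u_j · u_j)) · u_j.

Step by step this gives:
  u_1 = (3, 0, -2)
  u_2 = (6/13, 0, 9/13)
  u_3 = (0, -2, 0)

Orthogonality check:
  u_2 · u_1 = 0 (should be 0)
  u_3 · u_1 = 0 (should be 0)
  u_3 · u_2 = 0 (should be 0)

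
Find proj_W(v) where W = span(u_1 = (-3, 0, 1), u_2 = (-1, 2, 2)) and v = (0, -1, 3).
proj_W(v) = (-46/65, 10/13, 57/65)

Set up U = [u_1 | ... | u_2] ∈ R^(3×2). The projector onto W = col(U) is P = U (U^T U)^(-1) U^T.
Compute U^T U =
  [10, 5]
  [5, 9],
and U^T v = (3, 4).
Solve U^T U · c = U^T v for the coefficients: c = (7/65, 5/13). The projection is proj_W(v) = U c.
Check: (v - proj_W(v)) · u_1 = 0  (should be 0).
Check: (v - proj_W(v)) · u_2 = 0  (should be 0).
Result: proj_W(v) = (-46/65, 10/13, 57/65).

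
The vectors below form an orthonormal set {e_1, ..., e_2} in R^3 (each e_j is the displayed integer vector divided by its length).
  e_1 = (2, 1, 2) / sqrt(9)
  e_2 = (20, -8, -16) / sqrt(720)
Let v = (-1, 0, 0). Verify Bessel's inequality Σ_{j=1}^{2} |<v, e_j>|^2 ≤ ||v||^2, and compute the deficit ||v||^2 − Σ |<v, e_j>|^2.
Σ |<v, e_j>|^2 = 1; ||v||^2 = 1; deficit = 0

Write each e_j = u_j / sqrt(<u_j, u_j>) where u_j is the displayed integer vector. Then <v, e_j> = <v, u_j> / sqrt(<u_j, u_j>), so |<v, e_j>|^2 = <v, u_j>^2 / <u_j, u_j>.
Coefficients: <v, e_1> = -2/sqrt(9), <v, e_2> = -20/sqrt(720).
Square and sum: Σ |<v, e_j>|^2 = 1.
Compute ||v||^2 = v·v = 1.
Deficit = 1 − 1 = 0 ≥ 0, confirming Bessel's inequality. (The deficit equals ||v − Σ <v,e_j> e_j||^2, the squared distance from v to span{e_j}.)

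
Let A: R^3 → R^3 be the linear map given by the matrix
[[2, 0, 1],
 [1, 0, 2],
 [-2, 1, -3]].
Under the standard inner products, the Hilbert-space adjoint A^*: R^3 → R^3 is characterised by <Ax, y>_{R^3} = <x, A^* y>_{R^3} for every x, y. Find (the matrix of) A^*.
A^* = A^T =
[[2, 1, -2],
 [0, 0, 1],
 [1, 2, -3]]

For real matrices with standard dot products, the defining identity <Ax, y> = <x, A^* y> gives (Ax)^T y = x^T (A^*) y, i.e. x^T A^T y = x^T (A^*) y. Since this holds for all x, y, we must have A^* = A^T. Therefore
A^* =
[[2, 1, -2],
 [0, 0, 1],
 [1, 2, -3]].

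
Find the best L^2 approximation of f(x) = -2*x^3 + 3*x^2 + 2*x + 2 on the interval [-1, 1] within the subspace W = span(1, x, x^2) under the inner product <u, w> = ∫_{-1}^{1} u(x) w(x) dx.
g(x) = 3*x^2 + 4*x/5 + 2

The best approximation g ∈ W is the orthogonal projection of f onto W. Writing g = a_0 + a_1 x + a_2 x^2, the coefficients solve the normal equations G · a = b where
  G_{ij} = <φ_i, φ_j> and b_i = <f, φ_i>, with φ_0 = 1, φ_1 = x, φ_2 = x^2.
G =
  [2, 0, 2/3]
  [0, 2/3, 0]
  [2/3, 0, 2/5],
b = (6, 8/15, 38/15).
Solving gives a_0 = 2, a_1 = 4/5, a_2 = 3, so
  g(x) = 3*x^2 + 4*x/5 + 2.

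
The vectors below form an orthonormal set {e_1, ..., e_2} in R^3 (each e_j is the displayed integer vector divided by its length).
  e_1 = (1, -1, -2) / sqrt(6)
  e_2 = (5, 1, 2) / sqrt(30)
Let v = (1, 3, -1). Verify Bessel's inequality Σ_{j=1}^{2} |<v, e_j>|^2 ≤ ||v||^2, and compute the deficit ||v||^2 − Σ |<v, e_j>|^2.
Σ |<v, e_j>|^2 = 6/5; ||v||^2 = 11; deficit = 49/5

Write each e_j = u_j / sqrt(<u_j, u_j>) where u_j is the displayed integer vector. Then <v, e_j> = <v, u_j> / sqrt(<u_j, u_j>), so |<v, e_j>|^2 = <v, u_j>^2 / <u_j, u_j>.
Coefficients: <v, e_1> = 0/sqrt(6), <v, e_2> = 6/sqrt(30).
Square and sum: Σ |<v, e_j>|^2 = 6/5.
Compute ||v||^2 = v·v = 11.
Deficit = 11 − 6/5 = 49/5 ≥ 0, confirming Bessel's inequality. (The deficit equals ||v − Σ <v,e_j> e_j||^2, the squared distance from v to span{e_j}.)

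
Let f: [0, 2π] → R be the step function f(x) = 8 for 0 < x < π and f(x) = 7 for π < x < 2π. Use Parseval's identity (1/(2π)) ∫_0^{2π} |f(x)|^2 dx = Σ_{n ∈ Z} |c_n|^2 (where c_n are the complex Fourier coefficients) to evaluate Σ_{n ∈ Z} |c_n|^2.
Σ |c_n|^2 = 113/2

Parseval equates the L^2 energy of f (normalised by 1/(2π)) with the ℓ^2 sum of its Fourier coefficients: (1/(2π)) ∫_0^{2π} |f|^2 = Σ |c_n|^2.
Compute the left side: (1/(2π)) [∫_0^π 8^2 dx + ∫_π^{2π} 7^2 dx] = (1/(2π)) · (64π + 49π) = (64 + 49)/2 = 113/2.
So Σ_{n ∈ Z} |c_n|^2 = 113/2.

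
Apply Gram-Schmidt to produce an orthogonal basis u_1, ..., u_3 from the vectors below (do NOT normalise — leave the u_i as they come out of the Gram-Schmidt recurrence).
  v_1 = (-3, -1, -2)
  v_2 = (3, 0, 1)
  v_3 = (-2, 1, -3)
Orthogonal basis:
  u_1 = (-3, -1, -2)
  u_2 = (9/14, -11/14, -4/7)
  u_3 = (10/19, 30/19, -30/19)

Apply the Gram-Schmidt recurrence
  u_1 = v_1
  u_i = v_i − Σ_{j<i} ((v_i · u_j) / (u_j · u_j)) · u_j.

Step by step this gives:
  u_1 = (-3, -1, -2)
  u_2 = (9/14, -11/14, -4/7)
  u_3 = (10/19, 30/19, -30/19)

Orthogonality check:
  u_2 · u_1 = 0 (should be 0)
  u_3 · u_1 = 0 (should be 0)
  u_3 · u_2 = 0 (should be 0)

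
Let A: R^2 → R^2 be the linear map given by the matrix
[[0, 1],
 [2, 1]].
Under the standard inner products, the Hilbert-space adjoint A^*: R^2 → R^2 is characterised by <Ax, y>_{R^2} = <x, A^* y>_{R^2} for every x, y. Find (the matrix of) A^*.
A^* = A^T =
[[0, 2],
 [1, 1]]

For real matrices with standard dot products, the defining identity <Ax, y> = <x, A^* y> gives (Ax)^T y = x^T (A^*) y, i.e. x^T A^T y = x^T (A^*) y. Since this holds for all x, y, we must have A^* = A^T. Therefore
A^* =
[[0, 2],
 [1, 1]].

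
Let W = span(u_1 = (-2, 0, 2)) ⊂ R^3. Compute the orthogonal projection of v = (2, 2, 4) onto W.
proj_W(v) = (-1, 0, 1)

Set up U = [u_1 | ... | u_1] ∈ R^(3×1). The projector onto W = col(U) is P = U (U^T U)^(-1) U^T.
Compute U^T U =
  [8],
and U^T v = (4).
Solve U^T U · c = U^T v for the coefficients: c = (1/2). The projection is proj_W(v) = U c.
Check: (v - proj_W(v)) · u_1 = 0  (should be 0).
Result: proj_W(v) = (-1, 0, 1).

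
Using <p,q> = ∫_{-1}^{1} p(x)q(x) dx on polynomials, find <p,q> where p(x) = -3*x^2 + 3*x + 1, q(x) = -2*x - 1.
<p,q> = -4

Expand the product: p(x)·q(x) = 6*x^3 - 3*x^2 - 5*x - 1.
∫_{-1}^{1} of each monomial x^k gives [2/(k+1) if k even, 0 if k odd]. Integrating term-by-term (or equivalently evaluating the antiderivative F(x) = 3*x^4/2 - x^3 - 5*x^2/2 - x at the endpoints):
  F(1) − F(−1) = -3 − (1) = -4.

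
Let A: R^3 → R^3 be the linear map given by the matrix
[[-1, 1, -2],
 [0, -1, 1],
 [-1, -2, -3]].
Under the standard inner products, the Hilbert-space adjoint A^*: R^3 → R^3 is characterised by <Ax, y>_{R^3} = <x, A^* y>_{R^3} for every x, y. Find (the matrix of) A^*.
A^* = A^T =
[[-1, 0, -1],
 [1, -1, -2],
 [-2, 1, -3]]

For real matrices with standard dot products, the defining identity <Ax, y> = <x, A^* y> gives (Ax)^T y = x^T (A^*) y, i.e. x^T A^T y = x^T (A^*) y. Since this holds for all x, y, we must have A^* = A^T. Therefore
A^* =
[[-1, 0, -1],
 [1, -1, -2],
 [-2, 1, -3]].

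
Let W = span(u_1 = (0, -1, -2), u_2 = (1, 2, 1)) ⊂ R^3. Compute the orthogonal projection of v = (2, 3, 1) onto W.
proj_W(v) = (25/14, 22/7, 13/14)

Set up U = [u_1 | ... | u_2] ∈ R^(3×2). The projector onto W = col(U) is P = U (U^T U)^(-1) U^T.
Compute U^T U =
  [5, -4]
  [-4, 6],
and U^T v = (-5, 9).
Solve U^T U · c = U^T v for the coefficients: c = (3/7, 25/14). The projection is proj_W(v) = U c.
Check: (v - proj_W(v)) · u_1 = 0  (should be 0).
Check: (v - proj_W(v)) · u_2 = 0  (should be 0).
Result: proj_W(v) = (25/14, 22/7, 13/14).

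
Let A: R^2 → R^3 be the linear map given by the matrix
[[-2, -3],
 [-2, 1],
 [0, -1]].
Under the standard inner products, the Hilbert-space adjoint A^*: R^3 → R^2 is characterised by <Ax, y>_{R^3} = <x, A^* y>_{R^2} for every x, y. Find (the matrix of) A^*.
A^* = A^T =
[[-2, -2, 0],
 [-3, 1, -1]]

For real matrices with standard dot products, the defining identity <Ax, y> = <x, A^* y> gives (Ax)^T y = x^T (A^*) y, i.e. x^T A^T y = x^T (A^*) y. Since this holds for all x, y, we must have A^* = A^T. Therefore
A^* =
[[-2, -2, 0],
 [-3, 1, -1]].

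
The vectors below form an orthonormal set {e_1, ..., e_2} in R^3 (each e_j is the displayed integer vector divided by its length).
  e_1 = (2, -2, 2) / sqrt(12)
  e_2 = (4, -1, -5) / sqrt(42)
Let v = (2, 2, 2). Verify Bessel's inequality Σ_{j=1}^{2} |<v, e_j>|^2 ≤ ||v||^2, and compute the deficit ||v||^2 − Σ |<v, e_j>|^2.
Σ |<v, e_j>|^2 = 12/7; ||v||^2 = 12; deficit = 72/7

Write each e_j = u_j / sqrt(<u_j, u_j>) where u_j is the displayed integer vector. Then <v, e_j> = <v, u_j> / sqrt(<u_j, u_j>), so |<v, e_j>|^2 = <v, u_j>^2 / <u_j, u_j>.
Coefficients: <v, e_1> = 4/sqrt(12), <v, e_2> = -4/sqrt(42).
Square and sum: Σ |<v, e_j>|^2 = 12/7.
Compute ||v||^2 = v·v = 12.
Deficit = 12 − 12/7 = 72/7 ≥ 0, confirming Bessel's inequality. (The deficit equals ||v − Σ <v,e_j> e_j||^2, the squared distance from v to span{e_j}.)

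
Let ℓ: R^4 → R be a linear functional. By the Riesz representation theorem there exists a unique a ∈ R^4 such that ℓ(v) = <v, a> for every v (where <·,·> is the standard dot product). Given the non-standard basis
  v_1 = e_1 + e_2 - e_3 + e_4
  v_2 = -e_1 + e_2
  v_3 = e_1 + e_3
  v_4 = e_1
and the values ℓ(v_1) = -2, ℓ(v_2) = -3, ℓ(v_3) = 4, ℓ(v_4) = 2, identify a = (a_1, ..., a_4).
a = (2, -1, 2, -1)

Write a = (a_1, ..., a_4) in the standard basis. For each basis vector v_i, ℓ(v_i) = <v_i, a> is a linear equation in the a_j's. Collect the n equations into a matrix system V a = ℓ, where row i of V is v_i (expressed in the standard basis). Since V is invertible (lower-triangular with 1s on the diagonal, up to permutation), solve by back-substitution:
  V =
[[1, 1, -1, 1],
 [-1, 1, 0, 0],
 [1, 0, 1, 0],
 [1, 0, 0, 0]]
  V a = (-2, -3, 4, 2)
Solving gives a = (2, -1, 2, -1).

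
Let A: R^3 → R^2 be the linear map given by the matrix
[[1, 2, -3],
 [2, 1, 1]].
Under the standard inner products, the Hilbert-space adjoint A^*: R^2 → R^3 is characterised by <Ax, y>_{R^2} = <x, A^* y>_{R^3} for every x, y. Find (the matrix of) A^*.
A^* = A^T =
[[1, 2],
 [2, 1],
 [-3, 1]]

For real matrices with standard dot products, the defining identity <Ax, y> = <x, A^* y> gives (Ax)^T y = x^T (A^*) y, i.e. x^T A^T y = x^T (A^*) y. Since this holds for all x, y, we must have A^* = A^T. Therefore
A^* =
[[1, 2],
 [2, 1],
 [-3, 1]].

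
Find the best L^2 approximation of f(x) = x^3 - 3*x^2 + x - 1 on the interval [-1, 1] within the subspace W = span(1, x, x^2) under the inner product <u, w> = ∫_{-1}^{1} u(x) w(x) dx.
g(x) = -3*x^2 + 8*x/5 - 1

The best approximation g ∈ W is the orthogonal projection of f onto W. Writing g = a_0 + a_1 x + a_2 x^2, the coefficients solve the normal equations G · a = b where
  G_{ij} = <φ_i, φ_j> and b_i = <f, φ_i>, with φ_0 = 1, φ_1 = x, φ_2 = x^2.
G =
  [2, 0, 2/3]
  [0, 2/3, 0]
  [2/3, 0, 2/5],
b = (-4, 16/15, -28/15).
Solving gives a_0 = -1, a_1 = 8/5, a_2 = -3, so
  g(x) = -3*x^2 + 8*x/5 - 1.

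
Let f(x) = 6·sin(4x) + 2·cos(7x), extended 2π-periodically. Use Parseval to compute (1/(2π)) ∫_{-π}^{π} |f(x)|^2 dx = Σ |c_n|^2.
Σ |c_n|^2 = 20

Expand |f|^2 and use orthogonality of {sin(nx), cos(mx)} on [-π, π]:
  ∫_{-π}^{π} sin(nx)^2 dx = π, ∫ cos(mx)^2 dx = π, and cross terms integrate to 0.
So ∫_{-π}^{π} f(x)^2 dx = 6^2 · π + 2^2 · π = (36 + 4)π.
Divide by 2π: (36 + 4)/2 = 20.
By Parseval, this equals Σ |c_n|^2.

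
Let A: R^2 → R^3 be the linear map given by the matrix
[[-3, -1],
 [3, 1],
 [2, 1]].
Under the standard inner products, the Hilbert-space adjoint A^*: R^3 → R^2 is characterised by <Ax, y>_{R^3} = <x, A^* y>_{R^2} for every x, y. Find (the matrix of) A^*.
A^* = A^T =
[[-3, 3, 2],
 [-1, 1, 1]]

For real matrices with standard dot products, the defining identity <Ax, y> = <x, A^* y> gives (Ax)^T y = x^T (A^*) y, i.e. x^T A^T y = x^T (A^*) y. Since this holds for all x, y, we must have A^* = A^T. Therefore
A^* =
[[-3, 3, 2],
 [-1, 1, 1]].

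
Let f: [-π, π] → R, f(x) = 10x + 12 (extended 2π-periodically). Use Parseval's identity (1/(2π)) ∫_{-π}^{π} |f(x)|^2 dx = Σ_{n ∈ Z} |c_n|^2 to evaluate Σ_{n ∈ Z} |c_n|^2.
Σ |c_n|^2 = 100π^2/3 + 144

Expand and integrate term by term over [-π, π]:
  ∫ (10x)^2 dx = 100·(2π^3/3); ∫ 2·10·(12)·x dx = 0 (odd integrand); ∫ 12^2 dx = 144·2π.
So (1/(2π)) ∫_{-π}^{π} (10x + 12)^2 dx = 100π^2/3 + 144 = 100π^2/3 + 144.
Parseval ⇒ Σ |c_n|^2 = 100π^2/3 + 144.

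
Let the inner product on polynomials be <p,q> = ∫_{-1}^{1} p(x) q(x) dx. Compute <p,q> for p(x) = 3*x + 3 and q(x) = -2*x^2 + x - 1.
<p,q> = -8

Expand the product: p(x)·q(x) = -6*x^3 - 3*x^2 - 3.
∫_{-1}^{1} of each monomial x^k gives [2/(k+1) if k even, 0 if k odd]. Integrating term-by-term (or equivalently evaluating the antiderivative F(x) = -3*x^4/2 - x^3 - 3*x at the endpoints):
  F(1) − F(−1) = -11/2 − (5/2) = -8.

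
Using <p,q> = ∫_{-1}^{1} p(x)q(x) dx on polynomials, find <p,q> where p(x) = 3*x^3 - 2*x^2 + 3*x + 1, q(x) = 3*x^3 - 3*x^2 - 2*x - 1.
<p,q> = -52/105

Expand the product: p(x)·q(x) = 9*x^6 - 15*x^5 + 9*x^4 - 5*x^3 - 7*x^2 - 5*x - 1.
∫_{-1}^{1} of each monomial x^k gives [2/(k+1) if k even, 0 if k odd]. Integrating term-by-term (or equivalently evaluating the antiderivative F(x) = 9*x^7/7 - 5*x^6/2 + 9*x^5/5 - 5*x^4/4 - 7*x^3/3 - 5*x^2/2 - x at the endpoints):
  F(1) − F(−1) = -2729/420 − (-2521/420) = -52/105.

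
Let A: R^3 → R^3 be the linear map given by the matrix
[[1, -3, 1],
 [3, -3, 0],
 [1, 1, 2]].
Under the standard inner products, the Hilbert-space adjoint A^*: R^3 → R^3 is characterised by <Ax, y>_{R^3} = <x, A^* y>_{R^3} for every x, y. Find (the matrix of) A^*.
A^* = A^T =
[[1, 3, 1],
 [-3, -3, 1],
 [1, 0, 2]]

For real matrices with standard dot products, the defining identity <Ax, y> = <x, A^* y> gives (Ax)^T y = x^T (A^*) y, i.e. x^T A^T y = x^T (A^*) y. Since this holds for all x, y, we must have A^* = A^T. Therefore
A^* =
[[1, 3, 1],
 [-3, -3, 1],
 [1, 0, 2]].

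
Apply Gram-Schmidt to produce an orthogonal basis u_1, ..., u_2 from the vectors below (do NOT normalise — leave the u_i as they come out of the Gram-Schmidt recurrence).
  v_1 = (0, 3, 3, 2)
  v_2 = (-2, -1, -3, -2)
Orthogonal basis:
  u_1 = (0, 3, 3, 2)
  u_2 = (-2, 13/11, -9/11, -6/11)

Apply the Gram-Schmidt recurrence
  u_1 = v_1
  u_i = v_i − Σ_{j<i} ((v_i · u_j) / (u_j · u_j)) · u_j.

Step by step this gives:
  u_1 = (0, 3, 3, 2)
  u_2 = (-2, 13/11, -9/11, -6/11)

Orthogonality check:
  u_2 · u_1 = 0 (should be 0)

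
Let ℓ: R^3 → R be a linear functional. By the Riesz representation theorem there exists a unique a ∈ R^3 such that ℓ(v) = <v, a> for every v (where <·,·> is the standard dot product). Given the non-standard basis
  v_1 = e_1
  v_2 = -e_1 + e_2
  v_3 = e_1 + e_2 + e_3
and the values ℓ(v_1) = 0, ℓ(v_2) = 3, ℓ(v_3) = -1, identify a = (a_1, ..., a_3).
a = (0, 3, -4)

Write a = (a_1, ..., a_3) in the standard basis. For each basis vector v_i, ℓ(v_i) = <v_i, a> is a linear equation in the a_j's. Collect the n equations into a matrix system V a = ℓ, where row i of V is v_i (expressed in the standard basis). Since V is invertible (lower-triangular with 1s on the diagonal, up to permutation), solve by back-substitution:
  V =
[[1, 0, 0],
 [-1, 1, 0],
 [1, 1, 1]]
  V a = (0, 3, -1)
Solving gives a = (0, 3, -4).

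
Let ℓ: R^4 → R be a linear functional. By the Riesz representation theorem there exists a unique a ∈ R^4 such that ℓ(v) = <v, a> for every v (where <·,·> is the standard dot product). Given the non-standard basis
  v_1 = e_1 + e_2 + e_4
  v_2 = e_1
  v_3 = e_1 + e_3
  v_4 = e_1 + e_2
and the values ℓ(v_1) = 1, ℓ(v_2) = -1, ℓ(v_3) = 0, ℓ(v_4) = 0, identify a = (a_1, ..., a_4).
a = (-1, 1, 1, 1)

Write a = (a_1, ..., a_4) in the standard basis. For each basis vector v_i, ℓ(v_i) = <v_i, a> is a linear equation in the a_j's. Collect the n equations into a matrix system V a = ℓ, where row i of V is v_i (expressed in the standard basis). Since V is invertible (lower-triangular with 1s on the diagonal, up to permutation), solve by back-substitution:
  V =
[[1, 1, 0, 1],
 [1, 0, 0, 0],
 [1, 0, 1, 0],
 [1, 1, 0, 0]]
  V a = (1, -1, 0, 0)
Solving gives a = (-1, 1, 1, 1).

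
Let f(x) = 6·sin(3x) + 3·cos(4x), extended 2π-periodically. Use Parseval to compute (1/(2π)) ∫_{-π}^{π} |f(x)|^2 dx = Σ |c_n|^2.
Σ |c_n|^2 = 45/2

Expand |f|^2 and use orthogonality of {sin(nx), cos(mx)} on [-π, π]:
  ∫_{-π}^{π} sin(nx)^2 dx = π, ∫ cos(mx)^2 dx = π, and cross terms integrate to 0.
So ∫_{-π}^{π} f(x)^2 dx = 6^2 · π + 3^2 · π = (36 + 9)π.
Divide by 2π: (36 + 9)/2 = 45/2.
By Parseval, this equals Σ |c_n|^2.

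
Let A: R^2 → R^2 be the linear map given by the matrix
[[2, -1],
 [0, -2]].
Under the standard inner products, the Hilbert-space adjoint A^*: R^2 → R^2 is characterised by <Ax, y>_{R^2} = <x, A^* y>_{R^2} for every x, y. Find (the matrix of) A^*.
A^* = A^T =
[[2, 0],
 [-1, -2]]

For real matrices with standard dot products, the defining identity <Ax, y> = <x, A^* y> gives (Ax)^T y = x^T (A^*) y, i.e. x^T A^T y = x^T (A^*) y. Since this holds for all x, y, we must have A^* = A^T. Therefore
A^* =
[[2, 0],
 [-1, -2]].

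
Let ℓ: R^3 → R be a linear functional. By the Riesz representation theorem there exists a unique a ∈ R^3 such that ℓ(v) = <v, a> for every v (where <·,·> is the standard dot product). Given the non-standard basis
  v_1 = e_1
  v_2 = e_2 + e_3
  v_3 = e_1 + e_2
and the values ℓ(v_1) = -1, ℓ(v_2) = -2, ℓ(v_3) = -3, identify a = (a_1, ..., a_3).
a = (-1, -2, 0)

Write a = (a_1, ..., a_3) in the standard basis. For each basis vector v_i, ℓ(v_i) = <v_i, a> is a linear equation in the a_j's. Collect the n equations into a matrix system V a = ℓ, where row i of V is v_i (expressed in the standard basis). Since V is invertible (lower-triangular with 1s on the diagonal, up to permutation), solve by back-substitution:
  V =
[[1, 0, 0],
 [0, 1, 1],
 [1, 1, 0]]
  V a = (-1, -2, -3)
Solving gives a = (-1, -2, 0).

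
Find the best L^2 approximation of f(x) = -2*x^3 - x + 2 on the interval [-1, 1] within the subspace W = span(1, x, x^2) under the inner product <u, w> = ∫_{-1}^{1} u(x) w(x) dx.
g(x) = 2 - 11*x/5

The best approximation g ∈ W is the orthogonal projection of f onto W. Writing g = a_0 + a_1 x + a_2 x^2, the coefficients solve the normal equations G · a = b where
  G_{ij} = <φ_i, φ_j> and b_i = <f, φ_i>, with φ_0 = 1, φ_1 = x, φ_2 = x^2.
G =
  [2, 0, 2/3]
  [0, 2/3, 0]
  [2/3, 0, 2/5],
b = (4, -22/15, 4/3).
Solving gives a_0 = 2, a_1 = -11/5, a_2 = 0, so
  g(x) = 2 - 11*x/5.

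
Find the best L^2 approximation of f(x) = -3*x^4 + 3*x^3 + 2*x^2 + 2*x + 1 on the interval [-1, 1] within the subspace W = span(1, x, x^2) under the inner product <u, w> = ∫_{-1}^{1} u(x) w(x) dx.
g(x) = -4*x^2/7 + 19*x/5 + 44/35

The best approximation g ∈ W is the orthogonal projection of f onto W. Writing g = a_0 + a_1 x + a_2 x^2, the coefficients solve the normal equations G · a = b where
  G_{ij} = <φ_i, φ_j> and b_i = <f, φ_i>, with φ_0 = 1, φ_1 = x, φ_2 = x^2.
G =
  [2, 0, 2/3]
  [0, 2/3, 0]
  [2/3, 0, 2/5],
b = (32/15, 38/15, 64/105).
Solving gives a_0 = 44/35, a_1 = 19/5, a_2 = -4/7, so
  g(x) = -4*x^2/7 + 19*x/5 + 44/35.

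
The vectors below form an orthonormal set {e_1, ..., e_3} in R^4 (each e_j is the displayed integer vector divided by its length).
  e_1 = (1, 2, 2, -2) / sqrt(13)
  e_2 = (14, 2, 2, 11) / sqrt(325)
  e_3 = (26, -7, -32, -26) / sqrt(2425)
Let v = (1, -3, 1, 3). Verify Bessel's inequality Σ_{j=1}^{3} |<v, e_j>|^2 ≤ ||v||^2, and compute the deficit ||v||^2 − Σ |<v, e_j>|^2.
Σ |<v, e_j>|^2 = 1315/97; ||v||^2 = 20; deficit = 625/97

Write each e_j = u_j / sqrt(<u_j, u_j>) where u_j is the displayed integer vector. Then <v, e_j> = <v, u_j> / sqrt(<u_j, u_j>), so |<v, e_j>|^2 = <v, u_j>^2 / <u_j, u_j>.
Coefficients: <v, e_1> = -9/sqrt(13), <v, e_2> = 43/sqrt(325), <v, e_3> = -63/sqrt(2425).
Square and sum: Σ |<v, e_j>|^2 = 1315/97.
Compute ||v||^2 = v·v = 20.
Deficit = 20 − 1315/97 = 625/97 ≥ 0, confirming Bessel's inequality. (The deficit equals ||v − Σ <v,e_j> e_j||^2, the squared distance from v to span{e_j}.)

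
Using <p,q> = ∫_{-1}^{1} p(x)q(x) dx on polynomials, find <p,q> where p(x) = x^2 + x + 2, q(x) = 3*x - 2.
<p,q> = -22/3

Expand the product: p(x)·q(x) = 3*x^3 + x^2 + 4*x - 4.
∫_{-1}^{1} of each monomial x^k gives [2/(k+1) if k even, 0 if k odd]. Integrating term-by-term (or equivalently evaluating the antiderivative F(x) = 3*x^4/4 + x^3/3 + 2*x^2 - 4*x at the endpoints):
  F(1) − F(−1) = -11/12 − (77/12) = -22/3.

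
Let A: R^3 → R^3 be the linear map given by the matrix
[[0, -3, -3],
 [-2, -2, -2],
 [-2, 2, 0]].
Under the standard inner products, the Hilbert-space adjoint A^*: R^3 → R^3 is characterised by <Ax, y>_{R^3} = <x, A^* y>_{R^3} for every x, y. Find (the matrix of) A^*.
A^* = A^T =
[[0, -2, -2],
 [-3, -2, 2],
 [-3, -2, 0]]

For real matrices with standard dot products, the defining identity <Ax, y> = <x, A^* y> gives (Ax)^T y = x^T (A^*) y, i.e. x^T A^T y = x^T (A^*) y. Since this holds for all x, y, we must have A^* = A^T. Therefore
A^* =
[[0, -2, -2],
 [-3, -2, 2],
 [-3, -2, 0]].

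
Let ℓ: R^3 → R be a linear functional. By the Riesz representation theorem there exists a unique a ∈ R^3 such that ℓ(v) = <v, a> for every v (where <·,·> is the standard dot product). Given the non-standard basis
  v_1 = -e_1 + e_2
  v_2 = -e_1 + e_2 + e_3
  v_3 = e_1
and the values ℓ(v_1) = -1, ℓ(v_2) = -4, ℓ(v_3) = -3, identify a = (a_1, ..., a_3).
a = (-3, -4, -3)

Write a = (a_1, ..., a_3) in the standard basis. For each basis vector v_i, ℓ(v_i) = <v_i, a> is a linear equation in the a_j's. Collect the n equations into a matrix system V a = ℓ, where row i of V is v_i (expressed in the standard basis). Since V is invertible (lower-triangular with 1s on the diagonal, up to permutation), solve by back-substitution:
  V =
[[-1, 1, 0],
 [-1, 1, 1],
 [1, 0, 0]]
  V a = (-1, -4, -3)
Solving gives a = (-3, -4, -3).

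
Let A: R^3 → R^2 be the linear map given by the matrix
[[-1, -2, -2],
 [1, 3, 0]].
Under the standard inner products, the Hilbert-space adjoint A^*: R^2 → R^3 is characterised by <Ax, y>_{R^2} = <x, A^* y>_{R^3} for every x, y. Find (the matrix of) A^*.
A^* = A^T =
[[-1, 1],
 [-2, 3],
 [-2, 0]]

For real matrices with standard dot products, the defining identity <Ax, y> = <x, A^* y> gives (Ax)^T y = x^T (A^*) y, i.e. x^T A^T y = x^T (A^*) y. Since this holds for all x, y, we must have A^* = A^T. Therefore
A^* =
[[-1, 1],
 [-2, 3],
 [-2, 0]].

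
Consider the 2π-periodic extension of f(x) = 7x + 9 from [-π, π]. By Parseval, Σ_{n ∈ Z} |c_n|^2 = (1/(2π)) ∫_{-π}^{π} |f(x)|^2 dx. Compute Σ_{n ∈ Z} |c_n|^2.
Σ |c_n|^2 = 49π^2/3 + 81

Expand and integrate term by term over [-π, π]:
  ∫ (7x)^2 dx = 49·(2π^3/3); ∫ 2·7·(9)·x dx = 0 (odd integrand); ∫ 9^2 dx = 81·2π.
So (1/(2π)) ∫_{-π}^{π} (7x + 9)^2 dx = 49π^2/3 + 81 = 49π^2/3 + 81.
Parseval ⇒ Σ |c_n|^2 = 49π^2/3 + 81.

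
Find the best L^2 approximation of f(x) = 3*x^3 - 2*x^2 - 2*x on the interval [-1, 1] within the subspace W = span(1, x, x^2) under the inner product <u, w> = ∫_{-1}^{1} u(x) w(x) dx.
g(x) = -2*x^2 - x/5

The best approximation g ∈ W is the orthogonal projection of f onto W. Writing g = a_0 + a_1 x + a_2 x^2, the coefficients solve the normal equations G · a = b where
  G_{ij} = <φ_i, φ_j> and b_i = <f, φ_i>, with φ_0 = 1, φ_1 = x, φ_2 = x^2.
G =
  [2, 0, 2/3]
  [0, 2/3, 0]
  [2/3, 0, 2/5],
b = (-4/3, -2/15, -4/5).
Solving gives a_0 = 0, a_1 = -1/5, a_2 = -2, so
  g(x) = -2*x^2 - x/5.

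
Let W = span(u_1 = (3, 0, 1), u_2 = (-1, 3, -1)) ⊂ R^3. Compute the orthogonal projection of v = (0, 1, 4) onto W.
proj_W(v) = (57/47, 9/47, 17/47)

Set up U = [u_1 | ... | u_2] ∈ R^(3×2). The projector onto W = col(U) is P = U (U^T U)^(-1) U^T.
Compute U^T U =
  [10, -4]
  [-4, 11],
and U^T v = (4, -1).
Solve U^T U · c = U^T v for the coefficients: c = (20/47, 3/47). The projection is proj_W(v) = U c.
Check: (v - proj_W(v)) · u_1 = 0  (should be 0).
Check: (v - proj_W(v)) · u_2 = 0  (should be 0).
Result: proj_W(v) = (57/47, 9/47, 17/47).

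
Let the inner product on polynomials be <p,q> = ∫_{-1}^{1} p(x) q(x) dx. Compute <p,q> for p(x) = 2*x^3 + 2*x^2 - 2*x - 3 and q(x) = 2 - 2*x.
<p,q> = -124/15

Expand the product: p(x)·q(x) = -4*x^4 + 8*x^2 + 2*x - 6.
∫_{-1}^{1} of each monomial x^k gives [2/(k+1) if k even, 0 if k odd]. Integrating term-by-term (or equivalently evaluating the antiderivative F(x) = -4*x^5/5 + 8*x^3/3 + x^2 - 6*x at the endpoints):
  F(1) − F(−1) = -47/15 − (77/15) = -124/15.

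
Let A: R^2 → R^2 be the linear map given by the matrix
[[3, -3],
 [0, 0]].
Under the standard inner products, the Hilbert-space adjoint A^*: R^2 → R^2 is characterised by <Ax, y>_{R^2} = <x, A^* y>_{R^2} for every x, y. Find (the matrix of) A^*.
A^* = A^T =
[[3, 0],
 [-3, 0]]

For real matrices with standard dot products, the defining identity <Ax, y> = <x, A^* y> gives (Ax)^T y = x^T (A^*) y, i.e. x^T A^T y = x^T (A^*) y. Since this holds for all x, y, we must have A^* = A^T. Therefore
A^* =
[[3, 0],
 [-3, 0]].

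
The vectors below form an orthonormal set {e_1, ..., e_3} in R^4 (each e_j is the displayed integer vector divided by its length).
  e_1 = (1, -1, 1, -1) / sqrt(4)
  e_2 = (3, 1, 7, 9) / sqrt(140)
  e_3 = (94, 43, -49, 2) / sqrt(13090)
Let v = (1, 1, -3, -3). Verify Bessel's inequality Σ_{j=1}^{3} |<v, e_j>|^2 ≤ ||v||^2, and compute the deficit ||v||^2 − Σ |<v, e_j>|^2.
Σ |<v, e_j>|^2 = 3690/187; ||v||^2 = 20; deficit = 50/187

Write each e_j = u_j / sqrt(<u_j, u_j>) where u_j is the displayed integer vector. Then <v, e_j> = <v, u_j> / sqrt(<u_j, u_j>), so |<v, e_j>|^2 = <v, u_j>^2 / <u_j, u_j>.
Coefficients: <v, e_1> = 0/sqrt(4), <v, e_2> = -44/sqrt(140), <v, e_3> = 278/sqrt(13090).
Square and sum: Σ |<v, e_j>|^2 = 3690/187.
Compute ||v||^2 = v·v = 20.
Deficit = 20 − 3690/187 = 50/187 ≥ 0, confirming Bessel's inequality. (The deficit equals ||v − Σ <v,e_j> e_j||^2, the squared distance from v to span{e_j}.)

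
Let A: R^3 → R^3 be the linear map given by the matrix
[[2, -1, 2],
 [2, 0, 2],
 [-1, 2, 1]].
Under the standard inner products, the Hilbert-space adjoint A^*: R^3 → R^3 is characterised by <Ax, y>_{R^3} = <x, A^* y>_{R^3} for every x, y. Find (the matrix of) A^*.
A^* = A^T =
[[2, 2, -1],
 [-1, 0, 2],
 [2, 2, 1]]

For real matrices with standard dot products, the defining identity <Ax, y> = <x, A^* y> gives (Ax)^T y = x^T (A^*) y, i.e. x^T A^T y = x^T (A^*) y. Since this holds for all x, y, we must have A^* = A^T. Therefore
A^* =
[[2, 2, -1],
 [-1, 0, 2],
 [2, 2, 1]].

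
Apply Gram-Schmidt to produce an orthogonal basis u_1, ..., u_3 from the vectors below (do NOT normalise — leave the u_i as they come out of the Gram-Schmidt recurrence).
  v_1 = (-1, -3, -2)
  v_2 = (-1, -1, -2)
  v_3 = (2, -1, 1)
Orthogonal basis:
  u_1 = (-1, -3, -2)
  u_2 = (-3/7, 5/7, -6/7)
  u_3 = (6/5, 0, -3/5)

Apply the Gram-Schmidt recurrence
  u_1 = v_1
  u_i = v_i − Σ_{j<i} ((v_i · u_j) / (u_j · u_j)) · u_j.

Step by step this gives:
  u_1 = (-1, -3, -2)
  u_2 = (-3/7, 5/7, -6/7)
  u_3 = (6/5, 0, -3/5)

Orthogonality check:
  u_2 · u_1 = 0 (should be 0)
  u_3 · u_1 = 0 (should be 0)
  u_3 · u_2 = 0 (should be 0)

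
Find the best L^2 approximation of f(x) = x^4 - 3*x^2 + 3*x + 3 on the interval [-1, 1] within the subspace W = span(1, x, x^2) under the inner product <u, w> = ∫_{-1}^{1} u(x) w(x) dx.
g(x) = -15*x^2/7 + 3*x + 102/35

The best approximation g ∈ W is the orthogonal projection of f onto W. Writing g = a_0 + a_1 x + a_2 x^2, the coefficients solve the normal equations G · a = b where
  G_{ij} = <φ_i, φ_j> and b_i = <f, φ_i>, with φ_0 = 1, φ_1 = x, φ_2 = x^2.
G =
  [2, 0, 2/3]
  [0, 2/3, 0]
  [2/3, 0, 2/5],
b = (22/5, 2, 38/35).
Solving gives a_0 = 102/35, a_1 = 3, a_2 = -15/7, so
  g(x) = -15*x^2/7 + 3*x + 102/35.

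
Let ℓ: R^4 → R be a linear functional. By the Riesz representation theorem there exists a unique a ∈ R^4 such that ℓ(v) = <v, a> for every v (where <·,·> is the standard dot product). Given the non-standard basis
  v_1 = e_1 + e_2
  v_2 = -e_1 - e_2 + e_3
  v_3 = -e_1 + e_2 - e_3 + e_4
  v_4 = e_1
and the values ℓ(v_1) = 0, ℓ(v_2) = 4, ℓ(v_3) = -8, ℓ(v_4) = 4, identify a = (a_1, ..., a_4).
a = (4, -4, 4, 4)

Write a = (a_1, ..., a_4) in the standard basis. For each basis vector v_i, ℓ(v_i) = <v_i, a> is a linear equation in the a_j's. Collect the n equations into a matrix system V a = ℓ, where row i of V is v_i (expressed in the standard basis). Since V is invertible (lower-triangular with 1s on the diagonal, up to permutation), solve by back-substitution:
  V =
[[1, 1, 0, 0],
 [-1, -1, 1, 0],
 [-1, 1, -1, 1],
 [1, 0, 0, 0]]
  V a = (0, 4, -8, 4)
Solving gives a = (4, -4, 4, 4).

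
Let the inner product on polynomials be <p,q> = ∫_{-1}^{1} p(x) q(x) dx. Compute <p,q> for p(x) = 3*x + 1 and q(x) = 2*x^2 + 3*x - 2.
<p,q> = 10/3

Expand the product: p(x)·q(x) = 6*x^3 + 11*x^2 - 3*x - 2.
∫_{-1}^{1} of each monomial x^k gives [2/(k+1) if k even, 0 if k odd]. Integrating term-by-term (or equivalently evaluating the antiderivative F(x) = 3*x^4/2 + 11*x^3/3 - 3*x^2/2 - 2*x at the endpoints):
  F(1) − F(−1) = 5/3 − (-5/3) = 10/3.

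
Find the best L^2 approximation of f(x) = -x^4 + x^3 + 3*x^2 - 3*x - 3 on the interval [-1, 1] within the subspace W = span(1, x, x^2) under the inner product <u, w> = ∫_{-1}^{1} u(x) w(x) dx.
g(x) = 15*x^2/7 - 12*x/5 - 102/35

The best approximation g ∈ W is the orthogonal projection of f onto W. Writing g = a_0 + a_1 x + a_2 x^2, the coefficients solve the normal equations G · a = b where
  G_{ij} = <φ_i, φ_j> and b_i = <f, φ_i>, with φ_0 = 1, φ_1 = x, φ_2 = x^2.
G =
  [2, 0, 2/3]
  [0, 2/3, 0]
  [2/3, 0, 2/5],
b = (-22/5, -8/5, -38/35).
Solving gives a_0 = -102/35, a_1 = -12/5, a_2 = 15/7, so
  g(x) = 15*x^2/7 - 12*x/5 - 102/35.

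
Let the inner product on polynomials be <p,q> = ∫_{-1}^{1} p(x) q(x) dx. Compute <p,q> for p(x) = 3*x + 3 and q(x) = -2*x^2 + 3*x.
<p,q> = 2

Expand the product: p(x)·q(x) = -6*x^3 + 3*x^2 + 9*x.
∫_{-1}^{1} of each monomial x^k gives [2/(k+1) if k even, 0 if k odd]. Integrating term-by-term (or equivalently evaluating the antiderivative F(x) = -3*x^4/2 + x^3 + 9*x^2/2 at the endpoints):
  F(1) − F(−1) = 4 − (2) = 2.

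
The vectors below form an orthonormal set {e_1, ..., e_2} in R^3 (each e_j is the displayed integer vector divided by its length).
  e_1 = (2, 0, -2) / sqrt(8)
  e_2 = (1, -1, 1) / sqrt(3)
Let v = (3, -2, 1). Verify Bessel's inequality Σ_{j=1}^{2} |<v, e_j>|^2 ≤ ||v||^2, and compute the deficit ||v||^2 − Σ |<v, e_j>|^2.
Σ |<v, e_j>|^2 = 14; ||v||^2 = 14; deficit = 0

Write each e_j = u_j / sqrt(<u_j, u_j>) where u_j is the displayed integer vector. Then <v, e_j> = <v, u_j> / sqrt(<u_j, u_j>), so |<v, e_j>|^2 = <v, u_j>^2 / <u_j, u_j>.
Coefficients: <v, e_1> = 4/sqrt(8), <v, e_2> = 6/sqrt(3).
Square and sum: Σ |<v, e_j>|^2 = 14.
Compute ||v||^2 = v·v = 14.
Deficit = 14 − 14 = 0 ≥ 0, confirming Bessel's inequality. (The deficit equals ||v − Σ <v,e_j> e_j||^2, the squared distance from v to span{e_j}.)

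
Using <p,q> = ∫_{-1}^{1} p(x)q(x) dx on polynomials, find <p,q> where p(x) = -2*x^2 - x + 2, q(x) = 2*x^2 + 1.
<p,q> = 56/15

Expand the product: p(x)·q(x) = -4*x^4 - 2*x^3 + 2*x^2 - x + 2.
∫_{-1}^{1} of each monomial x^k gives [2/(k+1) if k even, 0 if k odd]. Integrating term-by-term (or equivalently evaluating the antiderivative F(x) = -4*x^5/5 - x^4/2 + 2*x^3/3 - x^2/2 + 2*x at the endpoints):
  F(1) − F(−1) = 13/15 − (-43/15) = 56/15.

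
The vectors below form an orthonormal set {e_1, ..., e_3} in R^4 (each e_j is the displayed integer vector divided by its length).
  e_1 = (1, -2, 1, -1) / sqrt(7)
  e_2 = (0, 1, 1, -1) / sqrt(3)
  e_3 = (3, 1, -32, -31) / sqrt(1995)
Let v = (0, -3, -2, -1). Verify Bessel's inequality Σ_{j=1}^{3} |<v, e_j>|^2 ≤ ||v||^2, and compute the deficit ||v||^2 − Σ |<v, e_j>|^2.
Σ |<v, e_j>|^2 = 1249/95; ||v||^2 = 14; deficit = 81/95

Write each e_j = u_j / sqrt(<u_j, u_j>) where u_j is the displayed integer vector. Then <v, e_j> = <v, u_j> / sqrt(<u_j, u_j>), so |<v, e_j>|^2 = <v, u_j>^2 / <u_j, u_j>.
Coefficients: <v, e_1> = 5/sqrt(7), <v, e_2> = -4/sqrt(3), <v, e_3> = 92/sqrt(1995).
Square and sum: Σ |<v, e_j>|^2 = 1249/95.
Compute ||v||^2 = v·v = 14.
Deficit = 14 − 1249/95 = 81/95 ≥ 0, confirming Bessel's inequality. (The deficit equals ||v − Σ <v,e_j> e_j||^2, the squared distance from v to span{e_j}.)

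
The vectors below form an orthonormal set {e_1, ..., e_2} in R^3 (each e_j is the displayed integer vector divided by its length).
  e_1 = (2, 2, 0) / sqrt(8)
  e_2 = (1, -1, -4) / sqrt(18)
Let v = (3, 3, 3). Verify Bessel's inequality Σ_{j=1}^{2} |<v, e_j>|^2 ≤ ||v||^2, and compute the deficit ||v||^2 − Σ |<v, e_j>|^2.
Σ |<v, e_j>|^2 = 26; ||v||^2 = 27; deficit = 1

Write each e_j = u_j / sqrt(<u_j, u_j>) where u_j is the displayed integer vector. Then <v, e_j> = <v, u_j> / sqrt(<u_j, u_j>), so |<v, e_j>|^2 = <v, u_j>^2 / <u_j, u_j>.
Coefficients: <v, e_1> = 12/sqrt(8), <v, e_2> = -12/sqrt(18).
Square and sum: Σ |<v, e_j>|^2 = 26.
Compute ||v||^2 = v·v = 27.
Deficit = 27 − 26 = 1 ≥ 0, confirming Bessel's inequality. (The deficit equals ||v − Σ <v,e_j> e_j||^2, the squared distance from v to span{e_j}.)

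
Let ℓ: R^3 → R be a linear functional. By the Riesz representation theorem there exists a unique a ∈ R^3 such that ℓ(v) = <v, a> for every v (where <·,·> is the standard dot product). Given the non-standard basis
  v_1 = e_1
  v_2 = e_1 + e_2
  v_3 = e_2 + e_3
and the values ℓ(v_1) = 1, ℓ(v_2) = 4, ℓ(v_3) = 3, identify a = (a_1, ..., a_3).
a = (1, 3, 0)

Write a = (a_1, ..., a_3) in the standard basis. For each basis vector v_i, ℓ(v_i) = <v_i, a> is a linear equation in the a_j's. Collect the n equations into a matrix system V a = ℓ, where row i of V is v_i (expressed in the standard basis). Since V is invertible (lower-triangular with 1s on the diagonal, up to permutation), solve by back-substitution:
  V =
[[1, 0, 0],
 [1, 1, 0],
 [0, 1, 1]]
  V a = (1, 4, 3)
Solving gives a = (1, 3, 0).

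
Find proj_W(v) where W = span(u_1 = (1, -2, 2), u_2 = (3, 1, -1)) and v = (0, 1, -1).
proj_W(v) = (0, 1, -1)

Set up U = [u_1 | ... | u_2] ∈ R^(3×2). The projector onto W = col(U) is P = U (U^T U)^(-1) U^T.
Compute U^T U =
  [9, -1]
  [-1, 11],
and U^T v = (-4, 2).
Solve U^T U · c = U^T v for the coefficients: c = (-3/7, 1/7). The projection is proj_W(v) = U c.
Check: (v - proj_W(v)) · u_1 = 0  (should be 0).
Check: (v - proj_W(v)) · u_2 = 0  (should be 0).
Result: proj_W(v) = (0, 1, -1).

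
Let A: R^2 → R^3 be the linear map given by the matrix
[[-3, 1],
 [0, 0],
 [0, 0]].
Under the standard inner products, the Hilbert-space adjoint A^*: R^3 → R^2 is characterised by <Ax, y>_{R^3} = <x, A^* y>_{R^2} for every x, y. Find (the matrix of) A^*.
A^* = A^T =
[[-3, 0, 0],
 [1, 0, 0]]

For real matrices with standard dot products, the defining identity <Ax, y> = <x, A^* y> gives (Ax)^T y = x^T (A^*) y, i.e. x^T A^T y = x^T (A^*) y. Since this holds for all x, y, we must have A^* = A^T. Therefore
A^* =
[[-3, 0, 0],
 [1, 0, 0]].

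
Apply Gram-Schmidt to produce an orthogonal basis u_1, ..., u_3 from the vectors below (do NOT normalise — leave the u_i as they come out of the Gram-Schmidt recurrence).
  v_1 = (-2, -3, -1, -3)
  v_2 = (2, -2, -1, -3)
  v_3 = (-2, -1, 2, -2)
Orthogonal basis:
  u_1 = (-2, -3, -1, -3)
  u_2 = (70/23, -10/23, -11/23, -33/23)
  u_3 = (-2/27, 8/27, 314/135, -46/45)

Apply the Gram-Schmidt recurrence
  u_1 = v_1
  u_i = v_i − Σ_{j<i} ((v_i · u_j) / (u_j · u_j)) · u_j.

Step by step this gives:
  u_1 = (-2, -3, -1, -3)
  u_2 = (70/23, -10/23, -11/23, -33/23)
  u_3 = (-2/27, 8/27, 314/135, -46/45)

Orthogonality check:
  u_2 · u_1 = 0 (should be 0)
  u_3 · u_1 = 0 (should be 0)
  u_3 · u_2 = 0 (should be 0)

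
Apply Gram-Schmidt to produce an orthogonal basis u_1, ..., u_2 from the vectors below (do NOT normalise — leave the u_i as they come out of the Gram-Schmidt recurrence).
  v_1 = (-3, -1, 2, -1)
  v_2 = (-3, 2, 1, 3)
Orthogonal basis:
  u_1 = (-3, -1, 2, -1)
  u_2 = (-9/5, 12/5, 1/5, 17/5)

Apply the Gram-Schmidt recurrence
  u_1 = v_1
  u_i = v_i − Σ_{j<i} ((v_i · u_j) / (u_j · u_j)) · u_j.

Step by step this gives:
  u_1 = (-3, -1, 2, -1)
  u_2 = (-9/5, 12/5, 1/5, 17/5)

Orthogonality check:
  u_2 · u_1 = 0 (should be 0)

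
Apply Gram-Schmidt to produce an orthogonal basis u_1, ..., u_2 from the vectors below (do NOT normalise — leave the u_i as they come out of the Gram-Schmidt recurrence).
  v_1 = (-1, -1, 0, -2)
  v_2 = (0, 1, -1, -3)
Orthogonal basis:
  u_1 = (-1, -1, 0, -2)
  u_2 = (5/6, 11/6, -1, -4/3)

Apply the Gram-Schmidt recurrence
  u_1 = v_1
  u_i = v_i − Σ_{j<i} ((v_i · u_j) / (u_j · u_j)) · u_j.

Step by step this gives:
  u_1 = (-1, -1, 0, -2)
  u_2 = (5/6, 11/6, -1, -4/3)

Orthogonality check:
  u_2 · u_1 = 0 (should be 0)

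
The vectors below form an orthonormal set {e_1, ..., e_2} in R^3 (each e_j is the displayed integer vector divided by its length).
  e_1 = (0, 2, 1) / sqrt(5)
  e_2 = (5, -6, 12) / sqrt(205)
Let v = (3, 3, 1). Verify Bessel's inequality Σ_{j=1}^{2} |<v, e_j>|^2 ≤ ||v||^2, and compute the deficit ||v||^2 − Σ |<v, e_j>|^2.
Σ |<v, e_j>|^2 = 418/41; ||v||^2 = 19; deficit = 361/41

Write each e_j = u_j / sqrt(<u_j, u_j>) where u_j is the displayed integer vector. Then <v, e_j> = <v, u_j> / sqrt(<u_j, u_j>), so |<v, e_j>|^2 = <v, u_j>^2 / <u_j, u_j>.
Coefficients: <v, e_1> = 7/sqrt(5), <v, e_2> = 9/sqrt(205).
Square and sum: Σ |<v, e_j>|^2 = 418/41.
Compute ||v||^2 = v·v = 19.
Deficit = 19 − 418/41 = 361/41 ≥ 0, confirming Bessel's inequality. (The deficit equals ||v − Σ <v,e_j> e_j||^2, the squared distance from v to span{e_j}.)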